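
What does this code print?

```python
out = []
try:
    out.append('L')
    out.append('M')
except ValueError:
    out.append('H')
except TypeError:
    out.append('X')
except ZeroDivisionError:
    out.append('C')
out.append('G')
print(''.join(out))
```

Execution trace: 'L' (try body) → 'M' (try body, no exception) → 'G' (after the try/except). Output: LMG

Answer: LMG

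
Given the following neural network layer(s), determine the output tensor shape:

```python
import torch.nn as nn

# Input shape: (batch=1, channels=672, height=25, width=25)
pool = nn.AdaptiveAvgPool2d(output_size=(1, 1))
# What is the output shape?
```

Input: (1, 672, 25, 25) -> Output: (1, 672, 1, 1)

Answer: (1, 672, 1, 1)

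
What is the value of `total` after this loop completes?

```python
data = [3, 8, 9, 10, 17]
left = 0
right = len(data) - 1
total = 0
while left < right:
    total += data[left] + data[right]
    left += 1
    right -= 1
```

Sum of pairs from ends
`total` takes the values: 0 → 20 → 38

Answer: 38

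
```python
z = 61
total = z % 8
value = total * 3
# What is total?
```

Trace:
`z = 61` → z = 61
`total = z % 8` → total = 5
`value = total * 3` → value = 15
So total = 5

Answer: 5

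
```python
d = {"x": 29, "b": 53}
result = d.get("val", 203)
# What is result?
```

Trace:
`d = {"x": 29, "b": 53}` → d = {'x': 29, 'b': 53}
`result = d.get("val", 203)` → result = 203
So result = 203

Answer: 203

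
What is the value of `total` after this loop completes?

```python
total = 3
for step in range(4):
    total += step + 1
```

Start at 3, add 1 to 4 = 13
`total` takes the values: 3 → 4 → 6 → 9 → 13

Answer: 13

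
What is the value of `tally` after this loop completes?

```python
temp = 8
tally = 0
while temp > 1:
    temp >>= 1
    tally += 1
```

Count right shifts until 1
`tally` takes the values: 0 → 1 → 2 → 3

Answer: 3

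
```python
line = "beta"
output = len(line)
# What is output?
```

Trace:
`line = "beta"` → line = 'beta'
`output = len(line)` → output = 4
So output = 4

Answer: 4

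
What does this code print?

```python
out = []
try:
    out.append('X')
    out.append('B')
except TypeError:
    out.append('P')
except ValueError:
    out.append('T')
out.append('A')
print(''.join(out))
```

Execution trace: 'X' (try body) → 'B' (try body, no exception) → 'A' (after the try/except). Output: XBA

Answer: XBA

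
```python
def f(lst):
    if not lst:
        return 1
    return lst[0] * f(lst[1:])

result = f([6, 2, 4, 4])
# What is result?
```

Product over [6, 2, 4, 4] = 6 * 2 * 4 * 4 = 192

Answer: 192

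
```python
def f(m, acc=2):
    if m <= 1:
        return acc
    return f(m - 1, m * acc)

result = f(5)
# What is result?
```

Accumulator trace (n, acc): (5, 2) -> (4, 10) -> (3, 40) -> (2, 120) -> (1, 240) -> return 240

Answer: 240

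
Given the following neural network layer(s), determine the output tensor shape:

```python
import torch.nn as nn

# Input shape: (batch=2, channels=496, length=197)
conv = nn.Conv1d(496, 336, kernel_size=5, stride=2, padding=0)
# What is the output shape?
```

Input: (2, 496, 197) -> Output: (2, 336, 97)

Answer: (2, 336, 97)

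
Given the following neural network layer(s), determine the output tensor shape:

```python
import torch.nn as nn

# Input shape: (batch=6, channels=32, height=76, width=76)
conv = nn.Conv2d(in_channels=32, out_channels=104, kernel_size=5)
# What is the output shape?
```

Input: (6, 32, 76, 76) -> Output: (6, 104, 72, 72)

Answer: (6, 104, 72, 72)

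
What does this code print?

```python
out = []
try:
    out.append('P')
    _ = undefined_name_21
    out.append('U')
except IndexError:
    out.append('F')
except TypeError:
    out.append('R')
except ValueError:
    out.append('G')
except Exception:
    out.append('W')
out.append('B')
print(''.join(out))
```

Execution trace: 'P' (try body) → 'W' (except Exception) → 'B' (after the try/except). Output: PWB

Answer: PWB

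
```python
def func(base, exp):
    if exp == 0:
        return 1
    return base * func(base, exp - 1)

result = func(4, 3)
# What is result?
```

func(4, 3) = 4 * 4 * 4 = 64

Answer: 64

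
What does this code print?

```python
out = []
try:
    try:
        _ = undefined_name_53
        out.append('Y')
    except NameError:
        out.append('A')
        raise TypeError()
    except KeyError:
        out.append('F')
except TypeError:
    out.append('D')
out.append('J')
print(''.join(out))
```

Execution trace: 'A' (inner except NameError) → 'D' (outer except TypeError) → 'J' (after the try/except). Output: ADJ

Answer: ADJ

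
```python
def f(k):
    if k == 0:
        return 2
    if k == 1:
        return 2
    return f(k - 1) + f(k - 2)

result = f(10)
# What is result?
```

Build up from base cases: f(0)=2, f(1)=2, f(2)=4, f(3)=6, f(4)=10, f(5)=16, f(6)=26, ..., f(10)=178

Answer: 178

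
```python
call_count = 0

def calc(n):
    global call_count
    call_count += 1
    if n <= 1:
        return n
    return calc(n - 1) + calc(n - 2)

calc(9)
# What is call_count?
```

Calls(n) = 1 + Calls(n-1) + Calls(n-2); Calls(0)=Calls(1)=1. For n=9 this gives 109.

Answer: 109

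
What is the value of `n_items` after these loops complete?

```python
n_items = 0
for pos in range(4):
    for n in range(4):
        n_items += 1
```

4 * 4 = 16
`n_items` takes the values: 0 → 1 → 2 → 3 → 4 → 5 → 6 → 7 → 8 → 9 → 10 → 11 → 12 → 13 → 14 → 15 → 16

Answer: 16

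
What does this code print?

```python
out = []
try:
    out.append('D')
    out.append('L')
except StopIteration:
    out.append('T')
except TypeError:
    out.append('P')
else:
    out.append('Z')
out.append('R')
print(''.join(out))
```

Execution trace: 'D' (try body) → 'L' (try body, no exception) → 'Z' (else) → 'R' (after the try/except). Output: DLZR

Answer: DLZR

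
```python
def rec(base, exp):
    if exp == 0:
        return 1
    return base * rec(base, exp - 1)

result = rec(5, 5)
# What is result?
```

rec(5, 5) = 5 * 5 * 5 * 5 * 5 = 3125

Answer: 3125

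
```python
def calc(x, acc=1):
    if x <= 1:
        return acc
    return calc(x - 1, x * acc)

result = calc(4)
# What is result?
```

Accumulator trace (n, acc): (4, 1) -> (3, 4) -> (2, 12) -> (1, 24) -> return 24

Answer: 24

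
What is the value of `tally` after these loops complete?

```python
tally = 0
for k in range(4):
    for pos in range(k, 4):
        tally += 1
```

Upper triangle: 4 + 3 + ... + 1
`tally` takes the values: 0 → 1 → 2 → 3 → 4 → 5 → 6 → 7 → 8 → 9 → 10

Answer: 10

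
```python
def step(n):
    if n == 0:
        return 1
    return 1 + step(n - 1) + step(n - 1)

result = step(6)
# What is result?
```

step(n) = 1 + 2·step(n-1), step(0)=1. Closed form: (1+1)·2^6 - 1 = 127.

Answer: 127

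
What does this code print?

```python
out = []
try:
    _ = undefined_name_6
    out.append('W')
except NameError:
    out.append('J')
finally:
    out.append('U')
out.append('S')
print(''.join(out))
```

Execution trace: 'J' (except NameError) → 'U' (finally) → 'S' (after the try/except). Output: JUS

Answer: JUS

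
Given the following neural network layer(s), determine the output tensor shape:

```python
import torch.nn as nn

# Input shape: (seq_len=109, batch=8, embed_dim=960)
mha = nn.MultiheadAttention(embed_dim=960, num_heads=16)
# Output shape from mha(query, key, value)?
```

Input: (109, 8, 960) -> Output: (109, 8, 960)

Answer: (109, 8, 960)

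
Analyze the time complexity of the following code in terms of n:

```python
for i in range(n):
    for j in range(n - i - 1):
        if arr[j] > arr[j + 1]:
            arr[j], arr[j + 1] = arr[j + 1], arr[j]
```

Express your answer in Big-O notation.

This is Bubble sort. Time complexity: O(n²).

Answer: O(n²)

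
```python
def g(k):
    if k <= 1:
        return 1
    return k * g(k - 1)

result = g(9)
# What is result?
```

g(9) = 9 * 8 * 7 * 6 * 5 * 4 * 3 * 2 * 1 = 362880

Answer: 362880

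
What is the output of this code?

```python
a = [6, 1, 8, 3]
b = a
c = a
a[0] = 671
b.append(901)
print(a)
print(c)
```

Key concept: multiple aliases.
Step by step:
`a = [6, 1, 8, 3]` → a = [6, 1, 8, 3]
`b = a` → b = [6, 1, 8, 3] (same object as a)
`c = a` → c = [6, 1, 8, 3] (same object as a, b)
`a[0] = 671` → a = [671, 1, 8, 3] (same object as b, c); b = [671, 1, 8, 3] (same object as a, c); c = [671, 1, 8, 3] (same object as a, b)
`b.append(901)` → a = [671, 1, 8, 3, 901] (same object as b, c); b = [671, 1, 8, 3, 901] (same object as a, c); c = [671, 1, 8, 3, 901] (same object as a, b)
`print(a)` → prints [671, 1, 8, 3, 901]
`print(c)` → prints [671, 1, 8, 3, 901]

Answer:
[671, 1, 8, 3, 901]
[671, 1, 8, 3, 901]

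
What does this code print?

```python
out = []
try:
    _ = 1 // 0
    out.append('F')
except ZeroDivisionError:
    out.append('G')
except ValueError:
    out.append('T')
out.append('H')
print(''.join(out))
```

Execution trace: 'G' (except ZeroDivisionError) → 'H' (after the try/except). Output: GH

Answer: GH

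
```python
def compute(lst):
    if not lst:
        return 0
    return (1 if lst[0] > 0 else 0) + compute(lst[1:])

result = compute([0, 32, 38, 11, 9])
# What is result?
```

Count of positive elements in [0, 32, 38, 11, 9] = 4

Answer: 4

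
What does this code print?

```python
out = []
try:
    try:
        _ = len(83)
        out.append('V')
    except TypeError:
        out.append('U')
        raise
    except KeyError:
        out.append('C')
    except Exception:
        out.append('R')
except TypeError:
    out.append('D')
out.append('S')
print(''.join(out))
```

Execution trace: 'U' (inner except TypeError) → 'D' (outer except TypeError) → 'S' (after the try/except). Output: UDS

Answer: UDS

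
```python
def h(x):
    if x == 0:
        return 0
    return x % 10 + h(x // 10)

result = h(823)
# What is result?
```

Sum of digits of 823: 3 + 2 + 8 = 13

Answer: 13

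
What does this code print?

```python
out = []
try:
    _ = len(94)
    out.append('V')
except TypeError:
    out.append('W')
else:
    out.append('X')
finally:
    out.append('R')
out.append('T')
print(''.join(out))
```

Execution trace: 'W' (except TypeError) → 'R' (finally) → 'T' (after the try/except). Output: WRT

Answer: WRT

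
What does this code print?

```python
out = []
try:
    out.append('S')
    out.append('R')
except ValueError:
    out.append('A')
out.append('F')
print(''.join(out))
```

Execution trace: 'S' (try body) → 'R' (try body, no exception) → 'F' (after the try/except). Output: SRF

Answer: SRF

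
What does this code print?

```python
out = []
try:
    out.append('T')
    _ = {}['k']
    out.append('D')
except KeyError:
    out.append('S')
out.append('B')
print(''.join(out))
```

Execution trace: 'T' (try body) → 'S' (except KeyError) → 'B' (after the try/except). Output: TSB

Answer: TSB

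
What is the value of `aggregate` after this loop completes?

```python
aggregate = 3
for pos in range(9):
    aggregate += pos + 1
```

Start at 3, add 1 to 9 = 48
`aggregate` takes the values: 3 → 4 → 6 → 9 → 13 → 18 → 24 → 31 → 39 → 48

Answer: 48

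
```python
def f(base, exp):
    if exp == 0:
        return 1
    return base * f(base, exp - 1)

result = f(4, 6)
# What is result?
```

f(4, 6) = 4 * 4 * 4 * 4 * 4 * 4 = 4096

Answer: 4096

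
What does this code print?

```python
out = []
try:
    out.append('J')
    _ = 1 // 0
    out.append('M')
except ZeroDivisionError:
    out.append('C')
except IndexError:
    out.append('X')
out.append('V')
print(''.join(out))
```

Execution trace: 'J' (try body) → 'C' (except ZeroDivisionError) → 'V' (after the try/except). Output: JCV

Answer: JCV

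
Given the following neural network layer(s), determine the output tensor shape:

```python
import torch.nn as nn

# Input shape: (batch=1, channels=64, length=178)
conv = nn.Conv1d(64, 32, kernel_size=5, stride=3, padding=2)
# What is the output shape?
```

Input: (1, 64, 178) -> Output: (1, 32, 60)

Answer: (1, 32, 60)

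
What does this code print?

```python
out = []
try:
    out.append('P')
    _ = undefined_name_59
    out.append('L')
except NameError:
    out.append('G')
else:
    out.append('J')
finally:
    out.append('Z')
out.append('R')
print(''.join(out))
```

Execution trace: 'P' (try body) → 'G' (except NameError) → 'Z' (finally) → 'R' (after the try/except). Output: PGZR

Answer: PGZR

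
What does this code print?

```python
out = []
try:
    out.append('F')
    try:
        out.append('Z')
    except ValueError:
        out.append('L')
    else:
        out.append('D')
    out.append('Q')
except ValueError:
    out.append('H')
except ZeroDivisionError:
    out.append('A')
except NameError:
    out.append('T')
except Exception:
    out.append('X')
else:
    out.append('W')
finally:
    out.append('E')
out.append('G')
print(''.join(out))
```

Execution trace: 'F' (try body) → 'Z' (inner try body, no exception) → 'D' (inner else) → 'Q' (try body, no exception) → 'W' (else) → 'E' (finally) → 'G' (after the try/except). Output: FZDQWEG

Answer: FZDQWEG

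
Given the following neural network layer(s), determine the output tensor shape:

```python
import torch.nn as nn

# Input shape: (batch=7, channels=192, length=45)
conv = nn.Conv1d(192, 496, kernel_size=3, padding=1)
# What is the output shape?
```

Input: (7, 192, 45) -> Output: (7, 496, 45)

Answer: (7, 496, 45)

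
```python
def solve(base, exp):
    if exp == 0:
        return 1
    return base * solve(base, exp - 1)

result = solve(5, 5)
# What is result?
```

solve(5, 5) = 5 * 5 * 5 * 5 * 5 = 3125

Answer: 3125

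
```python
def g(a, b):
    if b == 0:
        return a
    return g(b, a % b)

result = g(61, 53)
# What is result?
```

g(61, 53) -> g(53, 8) -> g(8, 5) -> g(5, 3) -> g(3, 2) -> g(2, 1) -> g(1, 0) -> 1

Answer: 1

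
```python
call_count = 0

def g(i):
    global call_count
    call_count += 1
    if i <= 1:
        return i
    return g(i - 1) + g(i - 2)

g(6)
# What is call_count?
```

Calls(i) = 1 + Calls(i-1) + Calls(i-2); Calls(0)=Calls(1)=1. For i=6 this gives 25.

Answer: 25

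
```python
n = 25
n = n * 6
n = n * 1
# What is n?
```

Trace:
`n = 25` → n = 25
`n = n * 6` → n = 150
`n = n * 1` → n = 150
So n = 150

Answer: 150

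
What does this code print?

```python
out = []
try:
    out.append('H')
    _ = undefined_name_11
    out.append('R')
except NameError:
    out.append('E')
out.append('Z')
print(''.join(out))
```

Execution trace: 'H' (try body) → 'E' (except NameError) → 'Z' (after the try/except). Output: HEZ

Answer: HEZ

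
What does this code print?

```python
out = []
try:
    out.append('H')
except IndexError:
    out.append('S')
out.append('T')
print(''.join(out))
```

Execution trace: 'H' (try body, no exception) → 'T' (after the try/except). Output: HT

Answer: HT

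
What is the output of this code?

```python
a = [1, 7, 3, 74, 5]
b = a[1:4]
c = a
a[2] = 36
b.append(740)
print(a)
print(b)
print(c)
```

Key concept: slice vs alias.
Step by step:
`a = [1, 7, 3, 74, 5]` → a = [1, 7, 3, 74, 5]
`b = a[1:4]` → b = [7, 3, 74]
`c = a` → c = [1, 7, 3, 74, 5] (same object as a)
`a[2] = 36` → a = [1, 7, 36, 74, 5] (same object as c); c = [1, 7, 36, 74, 5] (same object as a)
`b.append(740)` → b = [7, 3, 74, 740]
`print(a)` → prints [1, 7, 36, 74, 5]
`print(b)` → prints [7, 3, 74, 740]
`print(c)` → prints [1, 7, 36, 74, 5]

Answer:
[1, 7, 36, 74, 5]
[7, 3, 74, 740]
[1, 7, 36, 74, 5]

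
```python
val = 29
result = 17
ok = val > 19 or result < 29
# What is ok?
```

Trace:
`val = 29` → val = 29
`result = 17` → result = 17
`ok = val > 19 or result < 29` → ok = True
So ok = True

Answer: True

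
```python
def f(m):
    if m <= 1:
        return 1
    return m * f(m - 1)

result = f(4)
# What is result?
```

f(4) = 4 * 3 * 2 * 1 = 24

Answer: 24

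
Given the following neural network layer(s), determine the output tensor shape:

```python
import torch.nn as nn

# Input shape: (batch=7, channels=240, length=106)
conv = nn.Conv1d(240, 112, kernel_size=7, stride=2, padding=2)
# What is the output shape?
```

Input: (7, 240, 106) -> Output: (7, 112, 52)

Answer: (7, 112, 52)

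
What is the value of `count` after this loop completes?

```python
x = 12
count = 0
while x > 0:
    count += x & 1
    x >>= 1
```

Count set bits in 12 (binary: 0b1100)
`count` takes the values: 0 → 1 → 2

Answer: 2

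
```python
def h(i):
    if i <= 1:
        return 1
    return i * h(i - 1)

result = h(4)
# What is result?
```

h(4) = 4 * 3 * 2 * 1 = 24

Answer: 24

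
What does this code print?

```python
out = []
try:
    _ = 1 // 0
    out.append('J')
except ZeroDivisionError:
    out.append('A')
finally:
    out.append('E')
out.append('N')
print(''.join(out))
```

Execution trace: 'A' (except ZeroDivisionError) → 'E' (finally) → 'N' (after the try/except). Output: AEN

Answer: AEN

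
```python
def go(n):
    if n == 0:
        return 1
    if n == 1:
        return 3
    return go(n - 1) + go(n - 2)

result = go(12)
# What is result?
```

Build up from base cases: go(0)=1, go(1)=3, go(2)=4, go(3)=7, go(4)=11, go(5)=18, go(6)=29, ..., go(12)=521

Answer: 521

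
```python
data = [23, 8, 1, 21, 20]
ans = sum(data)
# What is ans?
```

Trace:
`data = [23, 8, 1, 21, 20]` → data = [23, 8, 1, 21, 20]
`ans = sum(data)` → ans = 73
So ans = 73

Answer: 73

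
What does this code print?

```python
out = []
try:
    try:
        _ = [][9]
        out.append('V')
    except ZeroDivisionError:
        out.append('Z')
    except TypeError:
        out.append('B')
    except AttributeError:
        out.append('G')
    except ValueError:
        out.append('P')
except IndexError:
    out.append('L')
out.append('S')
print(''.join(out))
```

Execution trace: 'L' (outer except IndexError) → 'S' (after the try/except). Output: LS

Answer: LS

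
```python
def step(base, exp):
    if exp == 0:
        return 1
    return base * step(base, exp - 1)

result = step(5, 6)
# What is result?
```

step(5, 6) = 5 * 5 * 5 * 5 * 5 * 5 = 15625

Answer: 15625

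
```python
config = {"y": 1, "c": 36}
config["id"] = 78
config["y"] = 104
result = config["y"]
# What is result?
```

Trace:
`config = {"y": 1, "c": 36}` → config = {'y': 1, 'c': 36}
`config["id"] = 78` → config = {'y': 1, 'c': 36, 'id': 78}
`config["y"] = 104` → config = {'y': 104, 'c': 36, 'id': 78}
`result = config["y"]` → result = 104
So result = 104

Answer: 104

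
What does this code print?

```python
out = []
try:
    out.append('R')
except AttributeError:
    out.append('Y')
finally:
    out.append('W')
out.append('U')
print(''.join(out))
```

Execution trace: 'R' (try body, no exception) → 'W' (finally) → 'U' (after the try/except). Output: RWU

Answer: RWU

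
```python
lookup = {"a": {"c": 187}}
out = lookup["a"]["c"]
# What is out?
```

Trace:
`lookup = {"a": {"c": 187}}` → lookup = {'a': {'c': 187}}
`out = lookup["a"]["c"]` → out = 187
So out = 187

Answer: 187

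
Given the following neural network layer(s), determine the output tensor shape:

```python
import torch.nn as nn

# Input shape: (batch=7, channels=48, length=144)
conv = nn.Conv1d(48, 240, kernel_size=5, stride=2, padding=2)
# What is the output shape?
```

Input: (7, 48, 144) -> Output: (7, 240, 72)

Answer: (7, 240, 72)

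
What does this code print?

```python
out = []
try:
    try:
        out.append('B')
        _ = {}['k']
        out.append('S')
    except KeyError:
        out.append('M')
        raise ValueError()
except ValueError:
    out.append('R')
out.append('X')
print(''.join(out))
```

Execution trace: 'B' (inner try body) → 'M' (inner except KeyError) → 'R' (outer except ValueError) → 'X' (after the try/except). Output: BMRX

Answer: BMRX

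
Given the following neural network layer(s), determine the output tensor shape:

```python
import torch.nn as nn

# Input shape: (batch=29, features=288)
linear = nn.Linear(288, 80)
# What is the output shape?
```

Input: (29, 288) -> Output: (29, 80)

Answer: (29, 80)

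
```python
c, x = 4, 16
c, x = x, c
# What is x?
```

Trace:
`c, x = 4, 16` → c = 4; x = 16
`c, x = x, c` → c = 16; x = 4
So x = 4

Answer: 4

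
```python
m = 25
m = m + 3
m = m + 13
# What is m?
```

Trace:
`m = 25` → m = 25
`m = m + 3` → m = 28
`m = m + 13` → m = 41
So m = 41

Answer: 41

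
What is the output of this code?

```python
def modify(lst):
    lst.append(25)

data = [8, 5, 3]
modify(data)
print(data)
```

Key concept: function modifies passed list.
Step by step:
`data = [8, 5, 3]` → data = [8, 5, 3]
`modify(data)` → data = [8, 5, 3, 25]
`print(data)` → prints [8, 5, 3, 25]

Answer: [8, 5, 3, 25]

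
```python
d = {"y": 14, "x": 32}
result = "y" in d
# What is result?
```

Trace:
`d = {"y": 14, "x": 32}` → d = {'y': 14, 'x': 32}
`result = "y" in d` → result = True
So result = True

Answer: True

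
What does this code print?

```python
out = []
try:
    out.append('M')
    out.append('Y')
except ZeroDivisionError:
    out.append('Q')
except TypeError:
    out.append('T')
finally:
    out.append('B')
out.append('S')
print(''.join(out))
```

Execution trace: 'M' (try body) → 'Y' (try body, no exception) → 'B' (finally) → 'S' (after the try/except). Output: MYBS

Answer: MYBS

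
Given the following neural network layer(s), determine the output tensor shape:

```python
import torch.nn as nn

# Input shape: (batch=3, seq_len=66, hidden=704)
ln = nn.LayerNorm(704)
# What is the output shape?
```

Input: (3, 66, 704) -> Output: (3, 66, 704)

Answer: (3, 66, 704)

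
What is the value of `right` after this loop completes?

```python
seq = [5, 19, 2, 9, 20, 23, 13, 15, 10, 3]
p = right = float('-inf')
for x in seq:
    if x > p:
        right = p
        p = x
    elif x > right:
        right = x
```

Second largest (with repeats) in [5, 19, 2, 9, 20, 23, 13, 15, 10, 3]
`right` takes the values: -inf → 5 → 9 → 19 → 20

Answer: 20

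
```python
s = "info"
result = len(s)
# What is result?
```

Trace:
`s = "info"` → s = 'info'
`result = len(s)` → result = 4
So result = 4

Answer: 4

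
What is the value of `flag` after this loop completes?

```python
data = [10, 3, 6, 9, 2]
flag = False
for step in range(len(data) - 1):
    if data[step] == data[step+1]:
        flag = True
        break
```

Check consecutive duplicates in [10, 3, 6, 9, 2]
`flag` takes the values: False

Answer: False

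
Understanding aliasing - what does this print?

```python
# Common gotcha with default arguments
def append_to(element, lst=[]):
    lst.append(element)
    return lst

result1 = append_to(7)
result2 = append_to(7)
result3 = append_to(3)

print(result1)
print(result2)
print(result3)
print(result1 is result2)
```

Key concept: mutable default argument gotcha.
Step by step:
`result1 = append_to(7)` → result1 = [7]
`result2 = append_to(7)` → result1 = [7, 7] (same object as result2); result2 = [7, 7] (same object as result1)
`result3 = append_to(3)` → result1 = [7, 7, 3] (same object as result2, result3); result2 = [7, 7, 3] (same object as result1, result3); result3 = [7, 7, 3] (same object as result1, result2)
`print(result1)` → prints [7, 7, 3]
`print(result2)` → prints [7, 7, 3]
`print(result3)` → prints [7, 7, 3]
`print(result1 is result2)` → prints True

Answer:
[7, 7, 3]
[7, 7, 3]
[7, 7, 3]
True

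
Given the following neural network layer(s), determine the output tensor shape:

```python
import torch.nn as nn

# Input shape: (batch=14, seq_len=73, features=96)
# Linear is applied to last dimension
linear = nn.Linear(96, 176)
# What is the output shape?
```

Input: (14, 73, 96) -> Output: (14, 73, 176)

Answer: (14, 73, 176)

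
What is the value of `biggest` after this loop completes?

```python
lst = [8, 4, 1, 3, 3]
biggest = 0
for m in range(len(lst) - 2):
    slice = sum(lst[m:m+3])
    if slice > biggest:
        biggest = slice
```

Max sum of 3-element window in [8, 4, 1, 3, 3]
`biggest` takes the values: 0 → 13

Answer: 13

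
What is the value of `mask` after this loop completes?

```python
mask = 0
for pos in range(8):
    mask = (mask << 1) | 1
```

Build 8 consecutive 1-bits: 0b11111111
`mask` takes the values: 0 → 1 → 3 → 7 → 15 → 31 → 63 → 127 → 255

Answer: 255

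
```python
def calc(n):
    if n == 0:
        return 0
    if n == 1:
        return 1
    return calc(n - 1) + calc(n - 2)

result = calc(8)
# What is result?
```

Build up from base cases: calc(0)=0, calc(1)=1, calc(2)=1, calc(3)=2, calc(4)=3, calc(5)=5, calc(6)=8, ..., calc(8)=21

Answer: 21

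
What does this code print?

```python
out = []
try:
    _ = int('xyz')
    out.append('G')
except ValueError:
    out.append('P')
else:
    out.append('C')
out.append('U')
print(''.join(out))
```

Execution trace: 'P' (except ValueError) → 'U' (after the try/except). Output: PU

Answer: PU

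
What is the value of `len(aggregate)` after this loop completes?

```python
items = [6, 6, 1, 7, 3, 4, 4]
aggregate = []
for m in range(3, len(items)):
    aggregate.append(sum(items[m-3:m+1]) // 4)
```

Number of 4-element averages
`aggregate` takes the values: [] → [5] → [5, 4] → [5, 4, 3] → [5, 4, 3, 4]
So `len(aggregate)` = 4

Answer: 4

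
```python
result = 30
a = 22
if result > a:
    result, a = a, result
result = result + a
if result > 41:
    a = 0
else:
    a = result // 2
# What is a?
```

Trace:
`result = 30` → result = 30
`a = 22` → a = 22
`if result > a: ...` → result > a is True → result = 22; a = 30
`result = result + a` → result = 52
`if result > 41: ...` → result > 41 is True → a = 0
So a = 0

Answer: 0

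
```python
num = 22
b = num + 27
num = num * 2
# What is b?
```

Trace:
`num = 22` → num = 22
`b = num + 27` → b = 49
`num = num * 2` → num = 44
So b = 49

Answer: 49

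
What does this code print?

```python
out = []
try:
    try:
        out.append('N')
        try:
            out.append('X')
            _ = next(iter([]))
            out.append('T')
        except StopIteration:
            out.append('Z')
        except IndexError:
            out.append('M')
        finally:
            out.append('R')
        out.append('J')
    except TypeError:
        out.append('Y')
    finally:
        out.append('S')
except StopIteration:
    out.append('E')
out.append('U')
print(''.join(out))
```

Execution trace: 'N' (try body) → 'X' (inner try body) → 'Z' (inner except StopIteration) → 'R' (inner finally) → 'J' (try body, no exception) → 'S' (finally) → 'U' (after the try/except). Output: NXZRJSU

Answer: NXZRJSU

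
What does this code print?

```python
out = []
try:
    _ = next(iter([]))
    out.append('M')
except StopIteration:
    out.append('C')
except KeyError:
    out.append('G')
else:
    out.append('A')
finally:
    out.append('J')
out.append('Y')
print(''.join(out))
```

Execution trace: 'C' (except StopIteration) → 'J' (finally) → 'Y' (after the try/except). Output: CJY

Answer: CJY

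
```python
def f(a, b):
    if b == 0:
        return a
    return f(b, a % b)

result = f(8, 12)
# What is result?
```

f(8, 12) -> f(12, 8) -> f(8, 4) -> f(4, 0) -> 4

Answer: 4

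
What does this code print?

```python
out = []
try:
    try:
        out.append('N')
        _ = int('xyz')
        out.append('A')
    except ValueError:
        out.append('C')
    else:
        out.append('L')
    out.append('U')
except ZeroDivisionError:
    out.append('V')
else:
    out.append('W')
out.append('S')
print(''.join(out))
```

Execution trace: 'N' (inner try body) → 'C' (inner except ValueError) → 'U' (try body, no exception) → 'W' (else) → 'S' (after the try/except). Output: NCUWS

Answer: NCUWS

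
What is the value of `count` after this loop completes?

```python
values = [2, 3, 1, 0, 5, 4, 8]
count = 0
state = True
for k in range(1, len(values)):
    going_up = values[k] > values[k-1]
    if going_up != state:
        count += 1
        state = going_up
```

Count direction changes in [2, 3, 1, 0, 5, 4, 8]
`count` takes the values: 0 → 1 → 2 → 3 → 4

Answer: 4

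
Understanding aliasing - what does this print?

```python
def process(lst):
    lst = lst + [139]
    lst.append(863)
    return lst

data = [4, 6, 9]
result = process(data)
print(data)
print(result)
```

Key concept: rebinding parameter vs mutation.
Step by step:
`data = [4, 6, 9]` → data = [4, 6, 9]
`result = process(data)` → result = [4, 6, 9, 139, 863]
`print(data)` → prints [4, 6, 9]
`print(result)` → prints [4, 6, 9, 139, 863]

Answer:
[4, 6, 9]
[4, 6, 9, 139, 863]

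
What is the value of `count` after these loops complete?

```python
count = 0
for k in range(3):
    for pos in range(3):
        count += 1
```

3 * 3 = 9
`count` takes the values: 0 → 1 → 2 → 3 → 4 → 5 → 6 → 7 → 8 → 9

Answer: 9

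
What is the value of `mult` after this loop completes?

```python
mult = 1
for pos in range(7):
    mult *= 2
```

2^7 = 128
`mult` takes the values: 1 → 2 → 4 → 8 → 16 → 32 → 64 → 128

Answer: 128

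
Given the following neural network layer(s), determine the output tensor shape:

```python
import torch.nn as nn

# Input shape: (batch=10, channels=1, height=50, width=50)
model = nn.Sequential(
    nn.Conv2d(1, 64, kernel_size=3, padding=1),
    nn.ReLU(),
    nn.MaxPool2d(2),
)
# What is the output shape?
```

Input: (10, 1, 50, 50) -> after Conv2d: (10, 64, 50, 50) -> after ReLU: (10, 64, 50, 50) -> Output: (10, 64, 25, 25)

Answer: (10, 64, 25, 25)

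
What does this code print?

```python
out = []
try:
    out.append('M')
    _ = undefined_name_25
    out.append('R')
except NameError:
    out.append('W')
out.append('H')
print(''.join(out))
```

Execution trace: 'M' (try body) → 'W' (except NameError) → 'H' (after the try/except). Output: MWH

Answer: MWH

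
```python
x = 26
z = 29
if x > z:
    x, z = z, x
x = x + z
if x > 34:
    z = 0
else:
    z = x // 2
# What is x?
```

Trace:
`x = 26` → x = 26
`z = 29` → z = 29
`if x > z: ...` → x > z is False → no variable changes
`x = x + z` → x = 55
`if x > 34: ...` → x > 34 is True → z = 0
So x = 55

Answer: 55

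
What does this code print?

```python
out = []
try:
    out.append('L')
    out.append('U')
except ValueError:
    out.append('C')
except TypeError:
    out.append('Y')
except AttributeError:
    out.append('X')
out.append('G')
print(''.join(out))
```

Execution trace: 'L' (try body) → 'U' (try body, no exception) → 'G' (after the try/except). Output: LUG

Answer: LUG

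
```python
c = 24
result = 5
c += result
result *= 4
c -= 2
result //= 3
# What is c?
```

Trace:
`c = 24` → c = 24
`result = 5` → result = 5
`c += result` → c = 29
`result *= 4` → result = 20
`c -= 2` → c = 27
`result //= 3` → result = 6
So c = 27

Answer: 27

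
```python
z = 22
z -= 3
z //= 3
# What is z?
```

Trace:
`z = 22` → z = 22
`z -= 3` → z = 19
`z //= 3` → z = 6
So z = 6

Answer: 6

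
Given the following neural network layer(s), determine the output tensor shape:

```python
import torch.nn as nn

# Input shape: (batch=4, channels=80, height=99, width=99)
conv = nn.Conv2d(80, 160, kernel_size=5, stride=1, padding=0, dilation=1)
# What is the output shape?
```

Input: (4, 80, 99, 99) -> Output: (4, 160, 95, 95)

Answer: (4, 160, 95, 95)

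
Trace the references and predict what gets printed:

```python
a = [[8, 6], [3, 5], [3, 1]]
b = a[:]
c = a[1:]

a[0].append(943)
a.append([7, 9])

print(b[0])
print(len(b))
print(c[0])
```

Key concept: slice with nested mutation.
Step by step:
`a = [[8, 6], [3, 5], [3, 1]]` → a = [[8, 6], [3, 5], [3, 1]]
`b = a[:]` → b = [[8, 6], [3, 5], [3, 1]]
`c = a[1:]` → c = [[3, 5], [3, 1]]
`a[0].append(943)` → a = [[8, 6, 943], [3, 5], [3, 1]]; b = [[8, 6, 943], [3, 5], [3, 1]]
`a.append([7, 9])` → a = [[8, 6, 943], [3, 5], [3, 1], [7, 9]]
`print(b[0])` → prints [8, 6, 943]
`print(len(b))` → prints 3
`print(c[0])` → prints [3, 5]

Answer:
[8, 6, 943]
3
[3, 5]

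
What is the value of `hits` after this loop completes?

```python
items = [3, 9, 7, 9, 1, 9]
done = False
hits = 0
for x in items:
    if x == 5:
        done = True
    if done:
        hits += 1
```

Count elements after first 5 in [3, 9, 7, 9, 1, 9]
`hits` takes the values: 0

Answer: 0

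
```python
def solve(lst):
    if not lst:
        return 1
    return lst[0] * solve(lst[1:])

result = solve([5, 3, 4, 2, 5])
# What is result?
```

Product over [5, 3, 4, 2, 5] = 5 * 3 * 4 * 2 * 5 = 600

Answer: 600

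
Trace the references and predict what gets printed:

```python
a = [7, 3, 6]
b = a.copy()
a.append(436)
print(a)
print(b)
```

Key concept: list.copy() creates independent copy.
Step by step:
`a = [7, 3, 6]` → a = [7, 3, 6]
`b = a.copy()` → b = [7, 3, 6]
`a.append(436)` → a = [7, 3, 6, 436]
`print(a)` → prints [7, 3, 6, 436]
`print(b)` → prints [7, 3, 6]

Answer:
[7, 3, 6, 436]
[7, 3, 6]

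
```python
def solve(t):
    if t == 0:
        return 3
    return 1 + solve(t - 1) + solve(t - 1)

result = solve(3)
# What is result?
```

solve(t) = 1 + 2·solve(t-1), solve(0)=3. Closed form: (3+1)·2^3 - 1 = 31.

Answer: 31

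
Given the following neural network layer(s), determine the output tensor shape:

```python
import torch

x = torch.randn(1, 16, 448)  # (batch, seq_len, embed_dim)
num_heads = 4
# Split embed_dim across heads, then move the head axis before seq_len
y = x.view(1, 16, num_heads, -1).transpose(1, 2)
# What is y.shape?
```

Input: (1, 16, 448) -> head_dim = 448 // 4 = 112; after view: (1, 16, 4, 112) -> after transpose(1, 2): (1, 4, 16, 112) -> Output: (1, 4, 16, 112)

Answer: (1, 4, 16, 112)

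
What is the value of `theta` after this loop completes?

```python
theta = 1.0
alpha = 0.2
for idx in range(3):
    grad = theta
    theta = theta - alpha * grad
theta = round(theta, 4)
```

Gradient descent: w = 1.0 * (1 - 0.2)^3
`theta` takes the values: 1.0 → 0.8 → 0.64 → 0.512

Answer: 0.512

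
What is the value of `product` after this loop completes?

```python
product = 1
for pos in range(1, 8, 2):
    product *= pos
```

Product of 1, 3, 5, ... up to 7
`product` takes the values: 1 → 3 → 15 → 105

Answer: 105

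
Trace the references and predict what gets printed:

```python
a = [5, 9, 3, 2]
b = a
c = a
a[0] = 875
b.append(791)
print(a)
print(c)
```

Key concept: multiple aliases.
Step by step:
`a = [5, 9, 3, 2]` → a = [5, 9, 3, 2]
`b = a` → b = [5, 9, 3, 2] (same object as a)
`c = a` → c = [5, 9, 3, 2] (same object as a, b)
`a[0] = 875` → a = [875, 9, 3, 2] (same object as b, c); b = [875, 9, 3, 2] (same object as a, c); c = [875, 9, 3, 2] (same object as a, b)
`b.append(791)` → a = [875, 9, 3, 2, 791] (same object as b, c); b = [875, 9, 3, 2, 791] (same object as a, c); c = [875, 9, 3, 2, 791] (same object as a, b)
`print(a)` → prints [875, 9, 3, 2, 791]
`print(c)` → prints [875, 9, 3, 2, 791]

Answer:
[875, 9, 3, 2, 791]
[875, 9, 3, 2, 791]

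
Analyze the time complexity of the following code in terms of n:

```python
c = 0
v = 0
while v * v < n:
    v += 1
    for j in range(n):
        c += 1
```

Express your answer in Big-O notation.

Each loop level contributes: √n × n. Multiplying the contributions gives O(n√n).

Answer: O(n√n)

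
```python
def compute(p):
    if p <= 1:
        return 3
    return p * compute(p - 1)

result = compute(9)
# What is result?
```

compute(9) = 9 * 8 * 7 * 6 * 5 * 4 * 3 * 2 * 3 = 1088640

Answer: 1088640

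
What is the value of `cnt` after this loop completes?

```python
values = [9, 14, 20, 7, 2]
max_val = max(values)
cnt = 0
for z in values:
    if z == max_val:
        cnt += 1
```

Count of max value 20 in [9, 14, 20, 7, 2]
`cnt` takes the values: 0 → 1

Answer: 1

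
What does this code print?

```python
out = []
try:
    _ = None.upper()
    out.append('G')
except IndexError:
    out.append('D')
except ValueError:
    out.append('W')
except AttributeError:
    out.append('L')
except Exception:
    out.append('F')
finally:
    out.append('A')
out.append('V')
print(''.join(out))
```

Execution trace: 'L' (except AttributeError) → 'A' (finally) → 'V' (after the try/except). Output: LAV

Answer: LAV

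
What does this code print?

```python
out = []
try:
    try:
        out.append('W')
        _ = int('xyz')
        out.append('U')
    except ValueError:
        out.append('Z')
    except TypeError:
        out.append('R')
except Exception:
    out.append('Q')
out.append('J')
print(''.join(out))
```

Execution trace: 'W' (inner try body) → 'Z' (inner except ValueError) → 'J' (after the try/except). Output: WZJ

Answer: WZJ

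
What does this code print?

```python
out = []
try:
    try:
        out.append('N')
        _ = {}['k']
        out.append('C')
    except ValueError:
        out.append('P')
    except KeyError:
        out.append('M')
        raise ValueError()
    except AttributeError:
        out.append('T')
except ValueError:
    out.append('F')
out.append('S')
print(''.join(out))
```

Execution trace: 'N' (inner try body) → 'M' (inner except KeyError) → 'F' (outer except ValueError) → 'S' (after the try/except). Output: NMFS

Answer: NMFS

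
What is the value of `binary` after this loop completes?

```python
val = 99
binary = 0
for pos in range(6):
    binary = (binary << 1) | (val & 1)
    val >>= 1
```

Reverse lowest 6 bits of 99
`binary` takes the values: 0 → 1 → 3 → 6 → 12 → 24 → 49

Answer: 49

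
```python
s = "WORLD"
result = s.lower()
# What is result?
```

Trace:
`s = "WORLD"` → s = 'WORLD'
`result = s.lower()` → result = 'world'
So result = 'world'

Answer: 'world'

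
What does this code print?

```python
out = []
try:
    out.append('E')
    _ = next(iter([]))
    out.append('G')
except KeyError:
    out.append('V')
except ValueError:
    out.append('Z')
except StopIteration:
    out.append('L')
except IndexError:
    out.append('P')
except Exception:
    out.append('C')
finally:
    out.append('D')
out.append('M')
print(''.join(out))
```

Execution trace: 'E' (try body) → 'L' (except StopIteration) → 'D' (finally) → 'M' (after the try/except). Output: ELDM

Answer: ELDM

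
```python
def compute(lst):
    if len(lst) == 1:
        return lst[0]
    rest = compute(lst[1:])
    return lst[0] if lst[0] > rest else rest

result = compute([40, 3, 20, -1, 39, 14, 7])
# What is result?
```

Recursive max over [40, 3, 20, -1, 39, 14, 7] = 40

Answer: 40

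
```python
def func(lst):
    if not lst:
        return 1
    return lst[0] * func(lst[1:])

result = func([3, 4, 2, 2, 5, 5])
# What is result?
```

Product over [3, 4, 2, 2, 5, 5] = 3 * 4 * 2 * 2 * 5 * 5 = 1200

Answer: 1200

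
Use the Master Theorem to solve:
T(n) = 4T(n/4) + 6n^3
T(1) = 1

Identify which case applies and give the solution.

a=4, b=4, f(n)=6n^3. log_4(4) = 1. Since c=3 > 1 and the regularity condition holds (4(n/4)^3 = (4/4^3)n^3 with 4/4^3 < 1), Case 3 applies: T(n) = Θ(f(n)) = O(n^3).

Answer: O(n^3) - Case 3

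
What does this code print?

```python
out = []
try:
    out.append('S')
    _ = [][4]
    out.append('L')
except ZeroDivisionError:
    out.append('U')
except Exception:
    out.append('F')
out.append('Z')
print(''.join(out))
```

Execution trace: 'S' (try body) → 'F' (except Exception) → 'Z' (after the try/except). Output: SFZ

Answer: SFZ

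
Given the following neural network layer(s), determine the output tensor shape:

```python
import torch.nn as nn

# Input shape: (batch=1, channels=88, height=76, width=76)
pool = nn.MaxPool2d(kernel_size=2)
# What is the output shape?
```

Input: (1, 88, 76, 76) -> Output: (1, 88, 38, 38)

Answer: (1, 88, 38, 38)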